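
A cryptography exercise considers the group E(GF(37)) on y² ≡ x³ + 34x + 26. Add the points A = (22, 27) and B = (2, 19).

(22, 27) + (2, 19). λ = (19 - 27)/(2 - 22) ≡ 29/17 mod 37. 17⁻¹ ≡ 24 (mod 37) since 17·24 = 408 ≡ 1, so λ ≡ 30.
  x = λ² - 22 - 2 = 900 - 24 ≡ 25; y = λ·(22 - 25) - 27 ≡ 31. → (25, 31)

(25, 31)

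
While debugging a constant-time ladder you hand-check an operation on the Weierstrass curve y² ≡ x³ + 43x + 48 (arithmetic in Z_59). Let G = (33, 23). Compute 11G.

O

Double-and-add on 11 = (1011)₂. Start with G = (33, 23) for the leading 1-bit.
double: tangent at (33, 23): λ = (3·33² + 43)/(2·23) ≡ 6/46. 46⁻¹ ≡ 9 (mod 59), so λ ≡ 6·9 ≡ 54.
  x = λ² - 33 - 33 = 2916 - 66 ≡ 18; y = λ·(33 - 18) - 23 ≡ 20. → (18, 20)
double: tangent at (18, 20): λ = (3·18² + 43)/(2·20) ≡ 12/40. 40⁻¹ ≡ 31 (mod 59), so λ ≡ 12·31 ≡ 18.
  x = λ² - 18 - 18 = 324 - 36 ≡ 52; y = λ·(18 - 52) - 20 ≡ 17. → (52, 17)
add G: (52, 17) + (33, 23). λ = (23 - 17)/(33 - 52) ≡ 6/40 mod 59. 40⁻¹ ≡ 31 (mod 59), so λ ≡ 9.
  x = λ² - 52 - 33 = 81 - 85 ≡ 55; y = λ·(52 - 55) - 17 ≡ 15. → (55, 15)
double: tangent at (55, 15): λ = (3·55² + 43)/(2·15) ≡ 32/30. 30⁻¹ ≡ 2 (mod 59), so λ ≡ 32·2 ≡ 5.
  x = λ² - 55 - 55 = 25 - 110 ≡ 33; y = λ·(55 - 33) - 15 ≡ 36. → (33, 36)
add G: (33, 36) + (33, 23): same x and y₁ ≡ -y₂, so the sum is ∞.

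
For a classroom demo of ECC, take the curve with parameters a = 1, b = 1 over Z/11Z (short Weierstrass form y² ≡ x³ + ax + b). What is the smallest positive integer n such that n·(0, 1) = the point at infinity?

2P: tangent at (0, 1): λ = (3·0² + 1)/(2·1) ≡ 1/2. 2⁻¹ ≡ 6 (mod 11) since 2·6 = 12 ≡ 1, so λ ≡ 1·6 ≡ 6.
  x = λ² - 0 - 0 = 36 - 0 ≡ 3; y = λ·(0 - 3) - 1 ≡ 3. → (3, 3)
3P: (3, 3) + (0, 1). λ = (1 - 3)/(0 - 3) ≡ 9/8 mod 11. 8⁻¹ ≡ 7 (mod 11), so λ ≡ 8.
  x = λ² - 3 - 0 = 64 - 3 ≡ 6; y = λ·(3 - 6) - 3 ≡ 6. → (6, 6)
4P: (6, 6) + (0, 1). λ = (1 - 6)/(0 - 6) ≡ 6/5 mod 11. 5⁻¹ ≡ 9 (mod 11), so λ ≡ 10.
  x = λ² - 6 - 0 = 100 - 6 ≡ 6; y = λ·(6 - 6) - 6 ≡ 5. → (6, 5)
5P: (6, 5) + (0, 1). λ = (1 - 5)/(0 - 6) ≡ 7/5 mod 11. 5⁻¹ ≡ 9 (mod 11), so λ ≡ 8.
  x = λ² - 6 - 0 = 64 - 6 ≡ 3; y = λ·(6 - 3) - 5 ≡ 8. → (3, 8)
6P: (3, 8) + (0, 1). λ = (1 - 8)/(0 - 3) ≡ 4/8 mod 11. 8⁻¹ ≡ 7 (mod 11) since 8·7 = 56 ≡ 1, so λ ≡ 6.
  x = λ² - 3 - 0 = 36 - 3 ≡ 0; y = λ·(3 - 0) - 8 ≡ 10. → (0, 10)
7P: (0, 10) + (0, 1): same x and y₁ ≡ -y₂, so the sum is the point at infinity.
7P = the point at infinity, so the order is 7.

7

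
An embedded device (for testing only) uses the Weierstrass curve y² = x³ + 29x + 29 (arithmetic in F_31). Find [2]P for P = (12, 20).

(16, 30)

tangent at (12, 20): λ = (3·12² + 29)/(2·20) ≡ 27/9. 9⁻¹ ≡ 7 (mod 31) since 9·7 = 63 ≡ 1, so λ ≡ 27·7 ≡ 3.
  x = λ² - 12 - 12 = 9 - 24 ≡ 16; y = λ·(12 - 16) - 20 ≡ 30. → (16, 30)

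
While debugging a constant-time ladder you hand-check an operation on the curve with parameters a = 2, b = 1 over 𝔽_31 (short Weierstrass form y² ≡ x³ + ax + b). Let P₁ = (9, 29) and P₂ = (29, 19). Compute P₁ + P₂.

(1, 29)

(9, 29) + (29, 19). λ = (19 - 29)/(29 - 9) ≡ 21/20 mod 31. 20⁻¹ ≡ 14 (mod 31), so λ ≡ 15.
  x = λ² - 9 - 29 = 225 - 38 ≡ 1; y = λ·(9 - 1) - 29 ≡ 29. → (1, 29)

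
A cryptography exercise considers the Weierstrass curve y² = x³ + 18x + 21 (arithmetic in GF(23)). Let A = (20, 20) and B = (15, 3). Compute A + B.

(6, 0)

(20, 20) + (15, 3). λ = (3 - 20)/(15 - 20) ≡ 6/18 mod 23. 18⁻¹ ≡ 9 (mod 23), so λ ≡ 8.
  x = λ² - 20 - 15 = 64 - 35 ≡ 6; y = λ·(20 - 6) - 20 ≡ 0. → (6, 0)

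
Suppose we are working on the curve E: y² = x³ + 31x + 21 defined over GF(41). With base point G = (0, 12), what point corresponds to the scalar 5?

Double-and-add on 5 = (101)₂. Start with G = (0, 12) for the leading 1-bit.
double: tangent at (0, 12): λ = (3·0² + 31)/(2·12) ≡ 31/24. 24⁻¹ ≡ 12 (mod 41), so λ ≡ 31·12 ≡ 3.
  x = λ² - 0 - 0 = 9 - 0 ≡ 9; y = λ·(0 - 9) - 12 ≡ 2. → (9, 2)
double: tangent at (9, 2): λ = (3·9² + 31)/(2·2) ≡ 28/4. 4⁻¹ ≡ 31 (mod 41), so λ ≡ 28·31 ≡ 7.
  x = λ² - 9 - 9 = 49 - 18 ≡ 31; y = λ·(9 - 31) - 2 ≡ 8. → (31, 8)
add G: (31, 8) + (0, 12). λ = (12 - 8)/(0 - 31) ≡ 4/10 mod 41. 10⁻¹ ≡ 37 (mod 41) since 10·37 = 370 ≡ 1, so λ ≡ 25.
  x = λ² - 31 - 0 = 625 - 31 ≡ 20; y = λ·(31 - 20) - 8 ≡ 21. → (20, 21)

(20, 21)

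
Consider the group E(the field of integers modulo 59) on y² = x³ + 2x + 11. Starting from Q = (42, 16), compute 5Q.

Double-and-add on 5 = (101)₂. Start with Q = (42, 16) for the leading 1-bit.
double: tangent at (42, 16): λ = (3·42² + 2)/(2·16) ≡ 43/32. 32⁻¹ ≡ 24 (mod 59), so λ ≡ 43·24 ≡ 29.
  x = λ² - 42 - 42 = 841 - 84 ≡ 49; y = λ·(42 - 49) - 16 ≡ 17. → (49, 17)
double: tangent at (49, 17): λ = (3·49² + 2)/(2·17) ≡ 7/34. 34⁻¹ ≡ 33 (mod 59) since 34·33 = 1122 ≡ 1, so λ ≡ 7·33 ≡ 54.
  x = λ² - 49 - 49 = 2916 - 98 ≡ 45; y = λ·(49 - 45) - 17 ≡ 22. → (45, 22)
add Q: (45, 22) + (42, 16). λ = (16 - 22)/(42 - 45) ≡ 53/56 mod 59. 56⁻¹ ≡ 39 (mod 59) since 56·39 = 2184 ≡ 1, so λ ≡ 2.
  x = λ² - 45 - 42 = 4 - 87 ≡ 35; y = λ·(45 - 35) - 22 ≡ 57. → (35, 57)

(35, 57)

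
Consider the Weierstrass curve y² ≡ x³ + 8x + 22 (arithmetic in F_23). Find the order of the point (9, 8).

12

2P: tangent at (9, 8): λ = (3·9² + 8)/(2·8) ≡ 21/16. 16⁻¹ ≡ 13 (mod 23), so λ ≡ 21·13 ≡ 20.
  x = λ² - 9 - 9 = 400 - 18 ≡ 14; y = λ·(9 - 14) - 8 ≡ 7. → (14, 7)
3P: (14, 7) + (9, 8). λ = (8 - 7)/(9 - 14) ≡ 1/18 mod 23. 18⁻¹ ≡ 9 (mod 23), so λ ≡ 9.
  x = λ² - 14 - 9 = 81 - 23 ≡ 12; y = λ·(14 - 12) - 7 ≡ 11. → (12, 11)
4P: (12, 11) + (9, 8). λ = (8 - 11)/(9 - 12) ≡ 20/20 mod 23. 20⁻¹ ≡ 15 (mod 23), so λ ≡ 1.
  x = λ² - 12 - 9 = 1 - 21 ≡ 3; y = λ·(12 - 3) - 11 ≡ 21. → (3, 21)
5P: (3, 21) + (9, 8). λ = (8 - 21)/(9 - 3) ≡ 10/6 mod 23. 6⁻¹ ≡ 4 (mod 23) since 6·4 = 24 ≡ 1, so λ ≡ 17.
  x = λ² - 3 - 9 = 289 - 12 ≡ 1; y = λ·(3 - 1) - 21 ≡ 13. → (1, 13)
6P: (1, 13) + (9, 8). λ = (8 - 13)/(9 - 1) ≡ 18/8 mod 23. 8⁻¹ ≡ 3 (mod 23), so λ ≡ 8.
  x = λ² - 1 - 9 = 64 - 10 ≡ 8; y = λ·(1 - 8) - 13 ≡ 0. → (8, 0)
7P: (8, 0) + (9, 8). λ = (8 - 0)/(9 - 8) ≡ 8/1 mod 23. 1⁻¹ ≡ 1 (mod 23), so λ ≡ 8.
  x = λ² - 8 - 9 = 64 - 17 ≡ 1; y = λ·(8 - 1) - 0 ≡ 10. → (1, 10)
8P: (1, 10) + (9, 8). λ = (8 - 10)/(9 - 1) ≡ 21/8 mod 23. 8⁻¹ ≡ 3 (mod 23), so λ ≡ 17.
  x = λ² - 1 - 9 = 289 - 10 ≡ 3; y = λ·(1 - 3) - 10 ≡ 2. → (3, 2)
9P: (3, 2) + (9, 8). λ = (8 - 2)/(9 - 3) ≡ 6/6 mod 23. 6⁻¹ ≡ 4 (mod 23), so λ ≡ 1.
  x = λ² - 3 - 9 = 1 - 12 ≡ 12; y = λ·(3 - 12) - 2 ≡ 12. → (12, 12)
10P: (12, 12) + (9, 8). λ = (8 - 12)/(9 - 12) ≡ 19/20 mod 23. 20⁻¹ ≡ 15 (mod 23), so λ ≡ 9.
  x = λ² - 12 - 9 = 81 - 21 ≡ 14; y = λ·(12 - 14) - 12 ≡ 16. → (14, 16)
11P: (14, 16) + (9, 8). λ = (8 - 16)/(9 - 14) ≡ 15/18 mod 23. 18⁻¹ ≡ 9 (mod 23) since 18·9 = 162 ≡ 1, so λ ≡ 20.
  x = λ² - 14 - 9 = 400 - 23 ≡ 9; y = λ·(14 - 9) - 16 ≡ 15. → (9, 15)
12P: (9, 15) + (9, 8): same x and y₁ ≡ -y₂, so the sum is the point at infinity.
12P = the point at infinity, so the order is 12.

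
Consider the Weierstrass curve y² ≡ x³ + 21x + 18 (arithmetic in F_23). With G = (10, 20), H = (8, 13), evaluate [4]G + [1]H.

First 4G:
Repeated addition: build up to 4G.
2G: tangent at (10, 20): λ = (3·10² + 21)/(2·20) ≡ 22/17. 17⁻¹ ≡ 19 (mod 23), so λ ≡ 22·19 ≡ 4.
  x = λ² - 10 - 10 = 16 - 20 ≡ 19; y = λ·(10 - 19) - 20 ≡ 13. → (19, 13)
3G: (19, 13) + (10, 20). λ = (20 - 13)/(10 - 19) ≡ 7/14 mod 23. 14⁻¹ ≡ 5 (mod 23), so λ ≡ 12.
  x = λ² - 19 - 10 = 144 - 29 ≡ 0; y = λ·(19 - 0) - 13 ≡ 8. → (0, 8)
4G: (0, 8) + (10, 20). λ = (20 - 8)/(10 - 0) ≡ 12/10 mod 23. 10⁻¹ ≡ 7 (mod 23) since 10·7 = 70 ≡ 1, so λ ≡ 15.
  x = λ² - 0 - 10 = 225 - 10 ≡ 8; y = λ·(0 - 8) - 8 ≡ 10. → (8, 10)
4G = (8, 10).
Finally 4G + H:
(8, 10) + (8, 13): same x and y₁ ≡ -y₂, so the sum is 𝒪.

O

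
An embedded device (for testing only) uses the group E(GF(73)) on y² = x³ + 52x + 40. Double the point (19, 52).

tangent at (19, 52): λ = (3·19² + 52)/(2·52) ≡ 40/31. 31⁻¹ ≡ 33 (mod 73) since 31·33 = 1023 ≡ 1, so λ ≡ 40·33 ≡ 6.
  x = λ² - 19 - 19 = 36 - 38 ≡ 71; y = λ·(19 - 71) - 52 ≡ 1. → (71, 1)

(71, 1)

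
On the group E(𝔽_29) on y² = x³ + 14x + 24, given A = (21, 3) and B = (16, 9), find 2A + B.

(0, 13)

First 2A:
Repeated addition: build up to 2A.
2A: tangent at (21, 3): λ = (3·21² + 14)/(2·3) ≡ 3/6. 6⁻¹ ≡ 5 (mod 29), so λ ≡ 3·5 ≡ 15.
  x = λ² - 21 - 21 = 225 - 42 ≡ 9; y = λ·(21 - 9) - 3 ≡ 3. → (9, 3)
2A = (9, 3).
Finally 2A + B:
(9, 3) + (16, 9). λ = (9 - 3)/(16 - 9) ≡ 6/7 mod 29. 7⁻¹ ≡ 25 (mod 29) since 7·25 = 175 ≡ 1, so λ ≡ 5.
  x = λ² - 9 - 16 = 25 - 25 ≡ 0; y = λ·(9 - 0) - 3 ≡ 13. → (0, 13)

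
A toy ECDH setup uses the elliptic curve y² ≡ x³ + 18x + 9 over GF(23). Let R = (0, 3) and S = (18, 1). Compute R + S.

(7, 8)

(0, 3) + (18, 1). λ = (1 - 3)/(18 - 0) ≡ 21/18 mod 23. 18⁻¹ ≡ 9 (mod 23), so λ ≡ 5.
  x = λ² - 0 - 18 = 25 - 18 ≡ 7; y = λ·(0 - 7) - 3 ≡ 8. → (7, 8)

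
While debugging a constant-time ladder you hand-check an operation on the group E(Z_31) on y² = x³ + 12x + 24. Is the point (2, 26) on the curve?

yes

y² = 26² ≡ 25; x³ + 12x + 24 = 56 ≡ 25 (mod 31). 25 = 25.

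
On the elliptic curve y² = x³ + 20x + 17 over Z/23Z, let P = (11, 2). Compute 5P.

Repeated addition: build up to 5P.
2P: tangent at (11, 2): λ = (3·11² + 20)/(2·2) ≡ 15/4. 4⁻¹ ≡ 6 (mod 23), so λ ≡ 15·6 ≡ 21.
  x = λ² - 11 - 11 = 441 - 22 ≡ 5; y = λ·(11 - 5) - 2 ≡ 9. → (5, 9)
3P: (5, 9) + (11, 2). λ = (2 - 9)/(11 - 5) ≡ 16/6 mod 23. 6⁻¹ ≡ 4 (mod 23), so λ ≡ 18.
  x = λ² - 5 - 11 = 324 - 16 ≡ 9; y = λ·(5 - 9) - 9 ≡ 11. → (9, 11)
4P: (9, 11) + (11, 2). λ = (2 - 11)/(11 - 9) ≡ 14/2 mod 23. 2⁻¹ ≡ 12 (mod 23), so λ ≡ 7.
  x = λ² - 9 - 11 = 49 - 20 ≡ 6; y = λ·(9 - 6) - 11 ≡ 10. → (6, 10)
5P: (6, 10) + (11, 2). λ = (2 - 10)/(11 - 6) ≡ 15/5 mod 23. 5⁻¹ ≡ 14 (mod 23), so λ ≡ 3.
  x = λ² - 6 - 11 = 9 - 17 ≡ 15; y = λ·(6 - 15) - 10 ≡ 9. → (15, 9)

(15, 9)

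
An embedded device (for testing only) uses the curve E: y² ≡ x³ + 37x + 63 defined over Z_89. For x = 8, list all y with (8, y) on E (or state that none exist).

none

x³ + 37x + 63 = 871 ≡ 70 (mod 89).
70 is a non-residue mod 89; no y exists.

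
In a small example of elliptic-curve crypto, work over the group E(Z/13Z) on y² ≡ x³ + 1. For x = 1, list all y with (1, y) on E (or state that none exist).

x³ + 0x + 1 = 2 ≡ 2 (mod 13).
2 is a non-residue mod 13; no y exists.

none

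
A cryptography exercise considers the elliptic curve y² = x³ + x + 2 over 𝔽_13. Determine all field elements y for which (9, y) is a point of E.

5, 8

x³ + 1x + 2 = 740 ≡ 12 (mod 13).
Square roots of 12 mod 13: 5 and 8 (since 5² = 25 ≡ 12).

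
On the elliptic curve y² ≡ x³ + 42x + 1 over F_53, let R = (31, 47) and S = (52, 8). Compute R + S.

(47, 13)

(31, 47) + (52, 8). λ = (8 - 47)/(52 - 31) ≡ 14/21 mod 53. 21⁻¹ ≡ 48 (mod 53), so λ ≡ 36.
  x = λ² - 31 - 52 = 1296 - 83 ≡ 47; y = λ·(31 - 47) - 47 ≡ 13. → (47, 13)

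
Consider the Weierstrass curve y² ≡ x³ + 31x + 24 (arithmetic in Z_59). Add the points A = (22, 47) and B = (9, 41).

(53, 34)

(22, 47) + (9, 41). λ = (41 - 47)/(9 - 22) ≡ 53/46 mod 59. 46⁻¹ ≡ 9 (mod 59), so λ ≡ 5.
  x = λ² - 22 - 9 = 25 - 31 ≡ 53; y = λ·(22 - 53) - 47 ≡ 34. → (53, 34)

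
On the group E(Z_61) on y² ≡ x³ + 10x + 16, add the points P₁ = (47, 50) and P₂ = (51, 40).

(15, 53)

(47, 50) + (51, 40). λ = (40 - 50)/(51 - 47) ≡ 51/4 mod 61. 4⁻¹ ≡ 46 (mod 61) since 4·46 = 184 ≡ 1, so λ ≡ 28.
  x = λ² - 47 - 51 = 784 - 98 ≡ 15; y = λ·(47 - 15) - 50 ≡ 53. → (15, 53)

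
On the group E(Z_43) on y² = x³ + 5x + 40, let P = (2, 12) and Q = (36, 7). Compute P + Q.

(2, 12) + (36, 7). λ = (7 - 12)/(36 - 2) ≡ 38/34 mod 43. 34⁻¹ ≡ 19 (mod 43), so λ ≡ 34.
  x = λ² - 2 - 36 = 1156 - 38 ≡ 0; y = λ·(2 - 0) - 12 ≡ 13. → (0, 13)

(0, 13)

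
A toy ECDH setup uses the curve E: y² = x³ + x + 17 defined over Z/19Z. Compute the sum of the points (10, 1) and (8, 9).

(17, 8)

(10, 1) + (8, 9). λ = (9 - 1)/(8 - 10) ≡ 8/17 mod 19. 17⁻¹ ≡ 9 (mod 19), so λ ≡ 15.
  x = λ² - 10 - 8 = 225 - 18 ≡ 17; y = λ·(10 - 17) - 1 ≡ 8. → (17, 8)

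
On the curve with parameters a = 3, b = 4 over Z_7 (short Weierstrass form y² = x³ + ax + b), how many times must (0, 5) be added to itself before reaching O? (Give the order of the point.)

2P: tangent at (0, 5): λ = (3·0² + 3)/(2·5) ≡ 3/3. 3⁻¹ ≡ 5 (mod 7) since 3·5 = 15 ≡ 1, so λ ≡ 3·5 ≡ 1.
  x = λ² - 0 - 0 = 1 - 0 ≡ 1; y = λ·(0 - 1) - 5 ≡ 1. → (1, 1)
3P: (1, 1) + (0, 5). λ = (5 - 1)/(0 - 1) ≡ 4/6 mod 7. 6⁻¹ ≡ 6 (mod 7), so λ ≡ 3.
  x = λ² - 1 - 0 = 9 - 1 ≡ 1; y = λ·(1 - 1) - 1 ≡ 6. → (1, 6)
4P: (1, 6) + (0, 5). λ = (5 - 6)/(0 - 1) ≡ 6/6 mod 7. 6⁻¹ ≡ 6 (mod 7), so λ ≡ 1.
  x = λ² - 1 - 0 = 1 - 1 ≡ 0; y = λ·(1 - 0) - 6 ≡ 2. → (0, 2)
5P: (0, 2) + (0, 5): same x and y₁ ≡ -y₂, so the sum is O.
5P = O, so the order is 5.

5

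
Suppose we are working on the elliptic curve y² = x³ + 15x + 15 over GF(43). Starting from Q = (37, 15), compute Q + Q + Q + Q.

Repeated addition: build up to 4Q.
2Q: tangent at (37, 15): λ = (3·37² + 15)/(2·15) ≡ 37/30. 30⁻¹ ≡ 33 (mod 43) since 30·33 = 990 ≡ 1, so λ ≡ 37·33 ≡ 17.
  x = λ² - 37 - 37 = 289 - 74 ≡ 0; y = λ·(37 - 0) - 15 ≡ 12. → (0, 12)
3Q: (0, 12) + (37, 15). λ = (15 - 12)/(37 - 0) ≡ 3/37 mod 43. 37⁻¹ ≡ 7 (mod 43) since 37·7 = 259 ≡ 1, so λ ≡ 21.
  x = λ² - 0 - 37 = 441 - 37 ≡ 17; y = λ·(0 - 17) - 12 ≡ 18. → (17, 18)
4Q: (17, 18) + (37, 15). λ = (15 - 18)/(37 - 17) ≡ 40/20 mod 43. 20⁻¹ ≡ 28 (mod 43), so λ ≡ 2.
  x = λ² - 17 - 37 = 4 - 54 ≡ 36; y = λ·(17 - 36) - 18 ≡ 30. → (36, 30)

(36, 30)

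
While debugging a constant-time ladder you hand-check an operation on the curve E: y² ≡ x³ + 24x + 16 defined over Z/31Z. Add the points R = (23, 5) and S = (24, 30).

(23, 5) + (24, 30). λ = (30 - 5)/(24 - 23) ≡ 25/1 mod 31. 1⁻¹ ≡ 1 (mod 31), so λ ≡ 25.
  x = λ² - 23 - 24 = 625 - 47 ≡ 20; y = λ·(23 - 20) - 5 ≡ 8. → (20, 8)

(20, 8)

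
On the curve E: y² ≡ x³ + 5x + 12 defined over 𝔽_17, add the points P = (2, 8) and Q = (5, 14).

(2, 8) + (5, 14). λ = (14 - 8)/(5 - 2) ≡ 6/3 mod 17. 3⁻¹ ≡ 6 (mod 17), so λ ≡ 2.
  x = λ² - 2 - 5 = 4 - 7 ≡ 14; y = λ·(2 - 14) - 8 ≡ 2. → (14, 2)

(14, 2)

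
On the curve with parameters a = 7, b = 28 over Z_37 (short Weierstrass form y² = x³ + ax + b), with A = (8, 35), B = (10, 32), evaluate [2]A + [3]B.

First 2A:
Repeated addition: build up to 2A.
2A: tangent at (8, 35): λ = (3·8² + 7)/(2·35) ≡ 14/33. 33⁻¹ ≡ 9 (mod 37), so λ ≡ 14·9 ≡ 15.
  x = λ² - 8 - 8 = 225 - 16 ≡ 24; y = λ·(8 - 24) - 35 ≡ 21. → (24, 21)
2A = (24, 21).
Next 3B:
Repeated addition: build up to 3B.
2B: tangent at (10, 32): λ = (3·10² + 7)/(2·32) ≡ 11/27. 27⁻¹ ≡ 11 (mod 37) since 27·11 = 297 ≡ 1, so λ ≡ 11·11 ≡ 10.
  x = λ² - 10 - 10 = 100 - 20 ≡ 6; y = λ·(10 - 6) - 32 ≡ 8. → (6, 8)
3B: (6, 8) + (10, 32). λ = (32 - 8)/(10 - 6) ≡ 24/4 mod 37. 4⁻¹ ≡ 28 (mod 37), so λ ≡ 6.
  x = λ² - 6 - 10 = 36 - 16 ≡ 20; y = λ·(6 - 20) - 8 ≡ 19. → (20, 19)
3B = (20, 19).
Finally 2A + 3B:
(24, 21) + (20, 19). λ = (19 - 21)/(20 - 24) ≡ 35/33 mod 37. 33⁻¹ ≡ 9 (mod 37), so λ ≡ 19.
  x = λ² - 24 - 20 = 361 - 44 ≡ 21; y = λ·(24 - 21) - 21 ≡ 36. → (21, 36)

(21, 36)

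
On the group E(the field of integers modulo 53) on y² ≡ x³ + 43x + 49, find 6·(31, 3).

Write P = (31, 3).
Double-and-add on 6 = (110)₂. Start with P = (31, 3) for the leading 1-bit.
double: tangent at (31, 3): λ = (3·31² + 43)/(2·3) ≡ 11/6. 6⁻¹ ≡ 9 (mod 53) since 6·9 = 54 ≡ 1, so λ ≡ 11·9 ≡ 46.
  x = λ² - 31 - 31 = 2116 - 62 ≡ 40; y = λ·(31 - 40) - 3 ≡ 7. → (40, 7)
add P: (40, 7) + (31, 3). λ = (3 - 7)/(31 - 40) ≡ 49/44 mod 53. 44⁻¹ ≡ 47 (mod 53), so λ ≡ 24.
  x = λ² - 40 - 31 = 576 - 71 ≡ 28; y = λ·(40 - 28) - 7 ≡ 16. → (28, 16)
double: tangent at (28, 16): λ = (3·28² + 43)/(2·16) ≡ 10/32. 32⁻¹ ≡ 5 (mod 53) since 32·5 = 160 ≡ 1, so λ ≡ 10·5 ≡ 50.
  x = λ² - 28 - 28 = 2500 - 56 ≡ 6; y = λ·(28 - 6) - 16 ≡ 24. → (6, 24)

(6, 24)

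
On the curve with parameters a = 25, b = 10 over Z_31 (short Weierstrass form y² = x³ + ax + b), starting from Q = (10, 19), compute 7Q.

O

Repeated addition: build up to 7Q.
2Q: tangent at (10, 19): λ = (3·10² + 25)/(2·19) ≡ 15/7. 7⁻¹ ≡ 9 (mod 31) since 7·9 = 63 ≡ 1, so λ ≡ 15·9 ≡ 11.
  x = λ² - 10 - 10 = 121 - 20 ≡ 8; y = λ·(10 - 8) - 19 ≡ 3. → (8, 3)
3Q: (8, 3) + (10, 19). λ = (19 - 3)/(10 - 8) ≡ 16/2 mod 31. 2⁻¹ ≡ 16 (mod 31), so λ ≡ 8.
  x = λ² - 8 - 10 = 64 - 18 ≡ 15; y = λ·(8 - 15) - 3 ≡ 3. → (15, 3)
4Q: (15, 3) + (10, 19). λ = (19 - 3)/(10 - 15) ≡ 16/26 mod 31. 26⁻¹ ≡ 6 (mod 31), so λ ≡ 3.
  x = λ² - 15 - 10 = 9 - 25 ≡ 15; y = λ·(15 - 15) - 3 ≡ 28. → (15, 28)
5Q: (15, 28) + (10, 19). λ = (19 - 28)/(10 - 15) ≡ 22/26 mod 31. 26⁻¹ ≡ 6 (mod 31), so λ ≡ 8.
  x = λ² - 15 - 10 = 64 - 25 ≡ 8; y = λ·(15 - 8) - 28 ≡ 28. → (8, 28)
6Q: (8, 28) + (10, 19). λ = (19 - 28)/(10 - 8) ≡ 22/2 mod 31. 2⁻¹ ≡ 16 (mod 31), so λ ≡ 11.
  x = λ² - 8 - 10 = 121 - 18 ≡ 10; y = λ·(8 - 10) - 28 ≡ 12. → (10, 12)
7Q: (10, 12) + (10, 19): same x and y₁ ≡ -y₂, so the sum is O.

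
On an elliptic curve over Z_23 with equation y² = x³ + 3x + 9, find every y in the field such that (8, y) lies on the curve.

x³ + 3x + 9 = 545 ≡ 16 (mod 23).
Square roots of 16 mod 23: 4 and 19 (since 4² = 16 ≡ 16).

4, 19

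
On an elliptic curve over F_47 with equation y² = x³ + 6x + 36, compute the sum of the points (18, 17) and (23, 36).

(43, 29)

(18, 17) + (23, 36). λ = (36 - 17)/(23 - 18) ≡ 19/5 mod 47. 5⁻¹ ≡ 19 (mod 47), so λ ≡ 32.
  x = λ² - 18 - 23 = 1024 - 41 ≡ 43; y = λ·(18 - 43) - 17 ≡ 29. → (43, 29)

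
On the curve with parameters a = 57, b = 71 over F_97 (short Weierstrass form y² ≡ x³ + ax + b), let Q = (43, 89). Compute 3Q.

Repeated addition: build up to 3Q.
2Q: tangent at (43, 89): λ = (3·43² + 57)/(2·89) ≡ 75/81. 81⁻¹ ≡ 6 (mod 97), so λ ≡ 75·6 ≡ 62.
  x = λ² - 43 - 43 = 3844 - 86 ≡ 72; y = λ·(43 - 72) - 89 ≡ 53. → (72, 53)
3Q: (72, 53) + (43, 89). λ = (89 - 53)/(43 - 72) ≡ 36/68 mod 97. 68⁻¹ ≡ 10 (mod 97), so λ ≡ 69.
  x = λ² - 72 - 43 = 4761 - 115 ≡ 87; y = λ·(72 - 87) - 53 ≡ 76. → (87, 76)

(87, 76)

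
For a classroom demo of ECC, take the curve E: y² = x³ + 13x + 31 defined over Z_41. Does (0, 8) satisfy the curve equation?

no

y² = 8² ≡ 23; x³ + 13x + 31 = 31 ≡ 31 (mod 41). 23 ≠ 31.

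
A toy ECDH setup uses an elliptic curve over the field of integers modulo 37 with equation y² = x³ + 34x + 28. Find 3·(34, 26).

(36, 17)

Write P = (34, 26).
Repeated addition: build up to 3P.
2P: tangent at (34, 26): λ = (3·34² + 34)/(2·26) ≡ 24/15. 15⁻¹ ≡ 5 (mod 37), so λ ≡ 24·5 ≡ 9.
  x = λ² - 34 - 34 = 81 - 68 ≡ 13; y = λ·(34 - 13) - 26 ≡ 15. → (13, 15)
3P: (13, 15) + (34, 26). λ = (26 - 15)/(34 - 13) ≡ 11/21 mod 37. 21⁻¹ ≡ 30 (mod 37), so λ ≡ 34.
  x = λ² - 13 - 34 = 1156 - 47 ≡ 36; y = λ·(13 - 36) - 15 ≡ 17. → (36, 17)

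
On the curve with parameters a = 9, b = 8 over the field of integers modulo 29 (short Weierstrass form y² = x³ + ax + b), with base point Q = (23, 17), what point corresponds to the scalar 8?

Repeated addition: build up to 8Q.
2Q: tangent at (23, 17): λ = (3·23² + 9)/(2·17) ≡ 1/5. 5⁻¹ ≡ 6 (mod 29) since 5·6 = 30 ≡ 1, so λ ≡ 1·6 ≡ 6.
  x = λ² - 23 - 23 = 36 - 46 ≡ 19; y = λ·(23 - 19) - 17 ≡ 7. → (19, 7)
3Q: (19, 7) + (23, 17). λ = (17 - 7)/(23 - 19) ≡ 10/4 mod 29. 4⁻¹ ≡ 22 (mod 29), so λ ≡ 17.
  x = λ² - 19 - 23 = 289 - 42 ≡ 15; y = λ·(19 - 15) - 7 ≡ 3. → (15, 3)
4Q: (15, 3) + (23, 17). λ = (17 - 3)/(23 - 15) ≡ 14/8 mod 29. 8⁻¹ ≡ 11 (mod 29) since 8·11 = 88 ≡ 1, so λ ≡ 9.
  x = λ² - 15 - 23 = 81 - 38 ≡ 14; y = λ·(15 - 14) - 3 ≡ 6. → (14, 6)
5Q: (14, 6) + (23, 17). λ = (17 - 6)/(23 - 14) ≡ 11/9 mod 29. 9⁻¹ ≡ 13 (mod 29), so λ ≡ 27.
  x = λ² - 14 - 23 = 729 - 37 ≡ 25; y = λ·(14 - 25) - 6 ≡ 16. → (25, 16)
6Q: (25, 16) + (23, 17). λ = (17 - 16)/(23 - 25) ≡ 1/27 mod 29. 27⁻¹ ≡ 14 (mod 29) since 27·14 = 378 ≡ 1, so λ ≡ 14.
  x = λ² - 25 - 23 = 196 - 48 ≡ 3; y = λ·(25 - 3) - 16 ≡ 2. → (3, 2)
7Q: (3, 2) + (23, 17). λ = (17 - 2)/(23 - 3) ≡ 15/20 mod 29. 20⁻¹ ≡ 16 (mod 29), so λ ≡ 8.
  x = λ² - 3 - 23 = 64 - 26 ≡ 9; y = λ·(3 - 9) - 2 ≡ 8. → (9, 8)
8Q: (9, 8) + (23, 17). λ = (17 - 8)/(23 - 9) ≡ 9/14 mod 29. 14⁻¹ ≡ 27 (mod 29), so λ ≡ 11.
  x = λ² - 9 - 23 = 121 - 32 ≡ 2; y = λ·(9 - 2) - 8 ≡ 11. → (2, 11)

(2, 11)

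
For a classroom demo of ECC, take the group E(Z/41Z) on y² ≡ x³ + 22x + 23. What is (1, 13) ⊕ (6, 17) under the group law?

(33, 27)

(1, 13) + (6, 17). λ = (17 - 13)/(6 - 1) ≡ 4/5 mod 41. 5⁻¹ ≡ 33 (mod 41), so λ ≡ 9.
  x = λ² - 1 - 6 = 81 - 7 ≡ 33; y = λ·(1 - 33) - 13 ≡ 27. → (33, 27)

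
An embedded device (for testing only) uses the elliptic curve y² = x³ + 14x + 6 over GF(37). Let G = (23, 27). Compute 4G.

Repeated addition: build up to 4G.
2G: tangent at (23, 27): λ = (3·23² + 14)/(2·27) ≡ 10/17. 17⁻¹ ≡ 24 (mod 37), so λ ≡ 10·24 ≡ 18.
  x = λ² - 23 - 23 = 324 - 46 ≡ 19; y = λ·(23 - 19) - 27 ≡ 8. → (19, 8)
3G: (19, 8) + (23, 27). λ = (27 - 8)/(23 - 19) ≡ 19/4 mod 37. 4⁻¹ ≡ 28 (mod 37) since 4·28 = 112 ≡ 1, so λ ≡ 14.
  x = λ² - 19 - 23 = 196 - 42 ≡ 6; y = λ·(19 - 6) - 8 ≡ 26. → (6, 26)
4G: (6, 26) + (23, 27). λ = (27 - 26)/(23 - 6) ≡ 1/17 mod 37. 17⁻¹ ≡ 24 (mod 37) since 17·24 = 408 ≡ 1, so λ ≡ 24.
  x = λ² - 6 - 23 = 576 - 29 ≡ 29; y = λ·(6 - 29) - 26 ≡ 14. → (29, 14)

(29, 14)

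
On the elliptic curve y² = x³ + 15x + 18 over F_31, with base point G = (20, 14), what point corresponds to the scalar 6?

Double-and-add on 6 = (110)₂. Start with G = (20, 14) for the leading 1-bit.
double: tangent at (20, 14): λ = (3·20² + 15)/(2·14) ≡ 6/28. 28⁻¹ ≡ 10 (mod 31), so λ ≡ 6·10 ≡ 29.
  x = λ² - 20 - 20 = 841 - 40 ≡ 26; y = λ·(20 - 26) - 14 ≡ 29. → (26, 29)
add G: (26, 29) + (20, 14). λ = (14 - 29)/(20 - 26) ≡ 16/25 mod 31. 25⁻¹ ≡ 5 (mod 31), so λ ≡ 18.
  x = λ² - 26 - 20 = 324 - 46 ≡ 30; y = λ·(26 - 30) - 29 ≡ 23. → (30, 23)
double: tangent at (30, 23): λ = (3·30² + 15)/(2·23) ≡ 18/15. 15⁻¹ ≡ 29 (mod 31), so λ ≡ 18·29 ≡ 26.
  x = λ² - 30 - 30 = 676 - 60 ≡ 27; y = λ·(30 - 27) - 23 ≡ 24. → (27, 24)

(27, 24)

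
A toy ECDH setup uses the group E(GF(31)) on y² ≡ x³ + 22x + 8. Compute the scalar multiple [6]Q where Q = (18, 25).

Double-and-add on 6 = (110)₂. Start with Q = (18, 25) for the leading 1-bit.
double: tangent at (18, 25): λ = (3·18² + 22)/(2·25) ≡ 2/19. 19⁻¹ ≡ 18 (mod 31) since 19·18 = 342 ≡ 1, so λ ≡ 2·18 ≡ 5.
  x = λ² - 18 - 18 = 25 - 36 ≡ 20; y = λ·(18 - 20) - 25 ≡ 27. → (20, 27)
add Q: (20, 27) + (18, 25). λ = (25 - 27)/(18 - 20) ≡ 29/29 mod 31. 29⁻¹ ≡ 15 (mod 31) since 29·15 = 435 ≡ 1, so λ ≡ 1.
  x = λ² - 20 - 18 = 1 - 38 ≡ 25; y = λ·(20 - 25) - 27 ≡ 30. → (25, 30)
double: tangent at (25, 30): λ = (3·25² + 22)/(2·30) ≡ 6/29. 29⁻¹ ≡ 15 (mod 31), so λ ≡ 6·15 ≡ 28.
  x = λ² - 25 - 25 = 784 - 50 ≡ 21; y = λ·(25 - 21) - 30 ≡ 20. → (21, 20)

(21, 20)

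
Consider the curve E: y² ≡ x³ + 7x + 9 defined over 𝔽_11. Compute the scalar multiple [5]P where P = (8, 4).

Repeated addition: build up to 5P.
2P: tangent at (8, 4): λ = (3·8² + 7)/(2·4) ≡ 1/8. 8⁻¹ ≡ 7 (mod 11), so λ ≡ 1·7 ≡ 7.
  x = λ² - 8 - 8 = 49 - 16 ≡ 0; y = λ·(8 - 0) - 4 ≡ 8. → (0, 8)
3P: (0, 8) + (8, 4). λ = (4 - 8)/(8 - 0) ≡ 7/8 mod 11. 8⁻¹ ≡ 7 (mod 11), so λ ≡ 5.
  x = λ² - 0 - 8 = 25 - 8 ≡ 6; y = λ·(0 - 6) - 8 ≡ 6. → (6, 6)
4P: (6, 6) + (8, 4). λ = (4 - 6)/(8 - 6) ≡ 9/2 mod 11. 2⁻¹ ≡ 6 (mod 11) since 2·6 = 12 ≡ 1, so λ ≡ 10.
  x = λ² - 6 - 8 = 100 - 14 ≡ 9; y = λ·(6 - 9) - 6 ≡ 8. → (9, 8)
5P: (9, 8) + (8, 4). λ = (4 - 8)/(8 - 9) ≡ 7/10 mod 11. 10⁻¹ ≡ 10 (mod 11), so λ ≡ 4.
  x = λ² - 9 - 8 = 16 - 17 ≡ 10; y = λ·(9 - 10) - 8 ≡ 10. → (10, 10)

(10, 10)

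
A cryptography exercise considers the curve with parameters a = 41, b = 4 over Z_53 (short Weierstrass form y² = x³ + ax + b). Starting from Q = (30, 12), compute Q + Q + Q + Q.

(39, 5)

Double-and-add on 4 = (100)₂. Start with Q = (30, 12) for the leading 1-bit.
double: tangent at (30, 12): λ = (3·30² + 41)/(2·12) ≡ 38/24. 24⁻¹ ≡ 42 (mod 53), so λ ≡ 38·42 ≡ 6.
  x = λ² - 30 - 30 = 36 - 60 ≡ 29; y = λ·(30 - 29) - 12 ≡ 47. → (29, 47)
double: tangent at (29, 47): λ = (3·29² + 41)/(2·47) ≡ 20/41. 41⁻¹ ≡ 22 (mod 53) since 41·22 = 902 ≡ 1, so λ ≡ 20·22 ≡ 16.
  x = λ² - 29 - 29 = 256 - 58 ≡ 39; y = λ·(29 - 39) - 47 ≡ 5. → (39, 5)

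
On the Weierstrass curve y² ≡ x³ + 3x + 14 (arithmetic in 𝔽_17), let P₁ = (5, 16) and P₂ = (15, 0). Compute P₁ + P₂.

(5, 16) + (15, 0). λ = (0 - 16)/(15 - 5) ≡ 1/10 mod 17. 10⁻¹ ≡ 12 (mod 17), so λ ≡ 12.
  x = λ² - 5 - 15 = 144 - 20 ≡ 5; y = λ·(5 - 5) - 16 ≡ 1. → (5, 1)

(5, 1)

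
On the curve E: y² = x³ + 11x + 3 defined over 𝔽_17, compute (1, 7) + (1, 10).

The two points share x = 1 and their y-coordinates satisfy 7 + 10 ≡ 0 (mod 17), so they are inverses. Their sum is ∞.

O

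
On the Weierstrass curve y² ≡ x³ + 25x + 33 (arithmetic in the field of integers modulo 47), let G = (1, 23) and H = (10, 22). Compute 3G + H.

First 3G:
Repeated addition: build up to 3G.
2G: tangent at (1, 23): λ = (3·1² + 25)/(2·23) ≡ 28/46. 46⁻¹ ≡ 46 (mod 47) since 46·46 = 2116 ≡ 1, so λ ≡ 28·46 ≡ 19.
  x = λ² - 1 - 1 = 361 - 2 ≡ 30; y = λ·(1 - 30) - 23 ≡ 37. → (30, 37)
3G: (30, 37) + (1, 23). λ = (23 - 37)/(1 - 30) ≡ 33/18 mod 47. 18⁻¹ ≡ 34 (mod 47), so λ ≡ 41.
  x = λ² - 30 - 1 = 1681 - 31 ≡ 5; y = λ·(30 - 5) - 37 ≡ 1. → (5, 1)
3G = (5, 1).
Finally 3G + H:
(5, 1) + (10, 22). λ = (22 - 1)/(10 - 5) ≡ 21/5 mod 47. 5⁻¹ ≡ 19 (mod 47) since 5·19 = 95 ≡ 1, so λ ≡ 23.
  x = λ² - 5 - 10 = 529 - 15 ≡ 44; y = λ·(5 - 44) - 1 ≡ 42. → (44, 42)

(44, 42)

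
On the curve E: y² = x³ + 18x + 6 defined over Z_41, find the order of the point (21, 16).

2P: tangent at (21, 16): λ = (3·21² + 18)/(2·16) ≡ 29/32. 32⁻¹ ≡ 9 (mod 41) since 32·9 = 288 ≡ 1, so λ ≡ 29·9 ≡ 15.
  x = λ² - 21 - 21 = 225 - 42 ≡ 19; y = λ·(21 - 19) - 16 ≡ 14. → (19, 14)
3P: (19, 14) + (21, 16). λ = (16 - 14)/(21 - 19) ≡ 2/2 mod 41. 2⁻¹ ≡ 21 (mod 41), so λ ≡ 1.
  x = λ² - 19 - 21 = 1 - 40 ≡ 2; y = λ·(19 - 2) - 14 ≡ 3. → (2, 3)
4P: (2, 3) + (21, 16). λ = (16 - 3)/(21 - 2) ≡ 13/19 mod 41. 19⁻¹ ≡ 13 (mod 41) since 19·13 = 247 ≡ 1, so λ ≡ 5.
  x = λ² - 2 - 21 = 25 - 23 ≡ 2; y = λ·(2 - 2) - 3 ≡ 38. → (2, 38)
5P: (2, 38) + (21, 16). λ = (16 - 38)/(21 - 2) ≡ 19/19 mod 41. 19⁻¹ ≡ 13 (mod 41), so λ ≡ 1.
  x = λ² - 2 - 21 = 1 - 23 ≡ 19; y = λ·(2 - 19) - 38 ≡ 27. → (19, 27)
6P: (19, 27) + (21, 16). λ = (16 - 27)/(21 - 19) ≡ 30/2 mod 41. 2⁻¹ ≡ 21 (mod 41) since 2·21 = 42 ≡ 1, so λ ≡ 15.
  x = λ² - 19 - 21 = 225 - 40 ≡ 21; y = λ·(19 - 21) - 27 ≡ 25. → (21, 25)
7P: (21, 25) + (21, 16): same x and y₁ ≡ -y₂, so the sum is the point at infinity.
7P = the point at infinity, so the order is 7.

7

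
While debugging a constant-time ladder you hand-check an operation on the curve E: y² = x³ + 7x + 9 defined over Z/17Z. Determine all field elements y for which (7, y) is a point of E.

x³ + 7x + 9 = 401 ≡ 10 (mod 17).
10 is a non-residue mod 17; no y exists.

none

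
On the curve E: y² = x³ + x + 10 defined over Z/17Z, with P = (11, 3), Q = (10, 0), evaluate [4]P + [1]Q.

(5, 15)

First 4P:
Double-and-add on 4 = (100)₂. Start with P = (11, 3) for the leading 1-bit.
double: tangent at (11, 3): λ = (3·11² + 1)/(2·3) ≡ 7/6. 6⁻¹ ≡ 3 (mod 17), so λ ≡ 7·3 ≡ 4.
  x = λ² - 11 - 11 = 16 - 22 ≡ 11; y = λ·(11 - 11) - 3 ≡ 14. → (11, 14)
double: tangent at (11, 14): λ = (3·11² + 1)/(2·14) ≡ 7/11. 11⁻¹ ≡ 14 (mod 17), so λ ≡ 7·14 ≡ 13.
  x = λ² - 11 - 11 = 169 - 22 ≡ 11; y = λ·(11 - 11) - 14 ≡ 3. → (11, 3)
4P = (11, 3).
Finally 4P + Q:
(11, 3) + (10, 0). λ = (0 - 3)/(10 - 11) ≡ 14/16 mod 17. 16⁻¹ ≡ 16 (mod 17), so λ ≡ 3.
  x = λ² - 11 - 10 = 9 - 21 ≡ 5; y = λ·(11 - 5) - 3 ≡ 15. → (5, 15)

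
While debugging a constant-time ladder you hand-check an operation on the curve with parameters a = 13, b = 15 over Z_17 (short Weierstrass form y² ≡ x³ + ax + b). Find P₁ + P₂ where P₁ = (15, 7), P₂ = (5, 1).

(15, 7) + (5, 1). λ = (1 - 7)/(5 - 15) ≡ 11/7 mod 17. 7⁻¹ ≡ 5 (mod 17), so λ ≡ 4.
  x = λ² - 15 - 5 = 16 - 20 ≡ 13; y = λ·(15 - 13) - 7 ≡ 1. → (13, 1)

(13, 1)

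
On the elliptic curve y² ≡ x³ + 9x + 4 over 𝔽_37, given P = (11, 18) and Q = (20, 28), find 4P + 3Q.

First 4P:
Repeated addition: build up to 4P.
2P: tangent at (11, 18): λ = (3·11² + 9)/(2·18) ≡ 2/36. 36⁻¹ ≡ 36 (mod 37), so λ ≡ 2·36 ≡ 35.
  x = λ² - 11 - 11 = 1225 - 22 ≡ 19; y = λ·(11 - 19) - 18 ≡ 35. → (19, 35)
3P: (19, 35) + (11, 18). λ = (18 - 35)/(11 - 19) ≡ 20/29 mod 37. 29⁻¹ ≡ 23 (mod 37), so λ ≡ 16.
  x = λ² - 19 - 11 = 256 - 30 ≡ 4; y = λ·(19 - 4) - 35 ≡ 20. → (4, 20)
4P: (4, 20) + (11, 18). λ = (18 - 20)/(11 - 4) ≡ 35/7 mod 37. 7⁻¹ ≡ 16 (mod 37), so λ ≡ 5.
  x = λ² - 4 - 11 = 25 - 15 ≡ 10; y = λ·(4 - 10) - 20 ≡ 24. → (10, 24)
4P = (10, 24).
Next 3Q:
Repeated addition: build up to 3Q.
2Q: tangent at (20, 28): λ = (3·20² + 9)/(2·28) ≡ 25/19. 19⁻¹ ≡ 2 (mod 37) since 19·2 = 38 ≡ 1, so λ ≡ 25·2 ≡ 13.
  x = λ² - 20 - 20 = 169 - 40 ≡ 18; y = λ·(20 - 18) - 28 ≡ 35. → (18, 35)
3Q: (18, 35) + (20, 28). λ = (28 - 35)/(20 - 18) ≡ 30/2 mod 37. 2⁻¹ ≡ 19 (mod 37), so λ ≡ 15.
  x = λ² - 18 - 20 = 225 - 38 ≡ 2; y = λ·(18 - 2) - 35 ≡ 20. → (2, 20)
3Q = (2, 20).
Finally 4P + 3Q:
(10, 24) + (2, 20). λ = (20 - 24)/(2 - 10) ≡ 33/29 mod 37. 29⁻¹ ≡ 23 (mod 37) since 29·23 = 667 ≡ 1, so λ ≡ 19.
  x = λ² - 10 - 2 = 361 - 12 ≡ 16; y = λ·(10 - 16) - 24 ≡ 10. → (16, 10)

(16, 10)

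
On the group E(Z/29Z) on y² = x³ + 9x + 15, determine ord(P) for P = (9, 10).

5

2P: tangent at (9, 10): λ = (3·9² + 9)/(2·10) ≡ 20/20. 20⁻¹ ≡ 16 (mod 29) since 20·16 = 320 ≡ 1, so λ ≡ 20·16 ≡ 1.
  x = λ² - 9 - 9 = 1 - 18 ≡ 12; y = λ·(9 - 12) - 10 ≡ 16. → (12, 16)
3P: (12, 16) + (9, 10). λ = (10 - 16)/(9 - 12) ≡ 23/26 mod 29. 26⁻¹ ≡ 19 (mod 29) since 26·19 = 494 ≡ 1, so λ ≡ 2.
  x = λ² - 12 - 9 = 4 - 21 ≡ 12; y = λ·(12 - 12) - 16 ≡ 13. → (12, 13)
4P: (12, 13) + (9, 10). λ = (10 - 13)/(9 - 12) ≡ 26/26 mod 29. 26⁻¹ ≡ 19 (mod 29), so λ ≡ 1.
  x = λ² - 12 - 9 = 1 - 21 ≡ 9; y = λ·(12 - 9) - 13 ≡ 19. → (9, 19)
5P: (9, 19) + (9, 10): same x and y₁ ≡ -y₂, so the sum is O.
5P = O, so the order is 5.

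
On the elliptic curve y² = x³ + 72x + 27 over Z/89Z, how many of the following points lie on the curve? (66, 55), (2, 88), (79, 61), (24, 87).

3

(66, 55): 55² ≡ 88, rhs ≡ 88 → on.
(2, 88): 88² ≡ 1, rhs ≡ 1 → on.
(79, 61): 61² ≡ 72, rhs ≡ 87 → off.
(24, 87): 87² ≡ 4, rhs ≡ 4 → on.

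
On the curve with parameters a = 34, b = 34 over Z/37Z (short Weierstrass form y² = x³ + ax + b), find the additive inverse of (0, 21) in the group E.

-(0, 21) = (0, -21 mod 37) = (0, 16).

(0, 16)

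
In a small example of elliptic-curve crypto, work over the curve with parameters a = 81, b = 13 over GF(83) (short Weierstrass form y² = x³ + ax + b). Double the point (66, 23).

(74, 7)

tangent at (66, 23): λ = (3·66² + 81)/(2·23) ≡ 35/46. 46⁻¹ ≡ 74 (mod 83) since 46·74 = 3404 ≡ 1, so λ ≡ 35·74 ≡ 17.
  x = λ² - 66 - 66 = 289 - 132 ≡ 74; y = λ·(66 - 74) - 23 ≡ 7. → (74, 7)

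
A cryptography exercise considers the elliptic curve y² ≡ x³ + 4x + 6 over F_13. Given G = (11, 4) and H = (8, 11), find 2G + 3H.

First 2G:
Repeated addition: build up to 2G.
2G: tangent at (11, 4): λ = (3·11² + 4)/(2·4) ≡ 3/8. 8⁻¹ ≡ 5 (mod 13), so λ ≡ 3·5 ≡ 2.
  x = λ² - 11 - 11 = 4 - 22 ≡ 8; y = λ·(11 - 8) - 4 ≡ 2. → (8, 2)
2G = (8, 2).
Next 3H:
Repeated addition: build up to 3H.
2H: tangent at (8, 11): λ = (3·8² + 4)/(2·11) ≡ 1/9. 9⁻¹ ≡ 3 (mod 13), so λ ≡ 1·3 ≡ 3.
  x = λ² - 8 - 8 = 9 - 16 ≡ 6; y = λ·(8 - 6) - 11 ≡ 8. → (6, 8)
3H: (6, 8) + (8, 11). λ = (11 - 8)/(8 - 6) ≡ 3/2 mod 13. 2⁻¹ ≡ 7 (mod 13), so λ ≡ 8.
  x = λ² - 6 - 8 = 64 - 14 ≡ 11; y = λ·(6 - 11) - 8 ≡ 4. → (11, 4)
3H = (11, 4).
Finally 2G + 3H:
(8, 2) + (11, 4). λ = (4 - 2)/(11 - 8) ≡ 2/3 mod 13. 3⁻¹ ≡ 9 (mod 13) since 3·9 = 27 ≡ 1, so λ ≡ 5.
  x = λ² - 8 - 11 = 25 - 19 ≡ 6; y = λ·(8 - 6) - 2 ≡ 8. → (6, 8)

(6, 8)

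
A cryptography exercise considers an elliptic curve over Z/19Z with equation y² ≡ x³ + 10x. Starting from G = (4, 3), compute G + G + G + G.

Repeated addition: build up to 4G.
2G: tangent at (4, 3): λ = (3·4² + 10)/(2·3) ≡ 1/6. 6⁻¹ ≡ 16 (mod 19) since 6·16 = 96 ≡ 1, so λ ≡ 1·16 ≡ 16.
  x = λ² - 4 - 4 = 256 - 8 ≡ 1; y = λ·(4 - 1) - 3 ≡ 7. → (1, 7)
3G: (1, 7) + (4, 3). λ = (3 - 7)/(4 - 1) ≡ 15/3 mod 19. 3⁻¹ ≡ 13 (mod 19), so λ ≡ 5.
  x = λ² - 1 - 4 = 25 - 5 ≡ 1; y = λ·(1 - 1) - 7 ≡ 12. → (1, 12)
4G: (1, 12) + (4, 3). λ = (3 - 12)/(4 - 1) ≡ 10/3 mod 19. 3⁻¹ ≡ 13 (mod 19) since 3·13 = 39 ≡ 1, so λ ≡ 16.
  x = λ² - 1 - 4 = 256 - 5 ≡ 4; y = λ·(1 - 4) - 12 ≡ 16. → (4, 16)

(4, 16)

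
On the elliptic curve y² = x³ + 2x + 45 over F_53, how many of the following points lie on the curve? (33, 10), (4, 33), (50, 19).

(33, 10): 10² ≡ 47, rhs ≡ 8 → off.
(4, 33): 33² ≡ 29, rhs ≡ 11 → off.
(50, 19): 19² ≡ 43, rhs ≡ 12 → off.

0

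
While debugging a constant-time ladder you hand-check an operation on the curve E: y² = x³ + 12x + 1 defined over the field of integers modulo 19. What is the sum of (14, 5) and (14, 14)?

O

The two points share x = 14 and their y-coordinates satisfy 5 + 14 ≡ 0 (mod 19), so they are inverses. Their sum is the point at infinity.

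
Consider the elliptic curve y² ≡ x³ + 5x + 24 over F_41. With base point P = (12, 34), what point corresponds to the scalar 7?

(26, 31)

Double-and-add on 7 = (111)₂. Start with P = (12, 34) for the leading 1-bit.
double: tangent at (12, 34): λ = (3·12² + 5)/(2·34) ≡ 27/27. 27⁻¹ ≡ 38 (mod 41), so λ ≡ 27·38 ≡ 1.
  x = λ² - 12 - 12 = 1 - 24 ≡ 18; y = λ·(12 - 18) - 34 ≡ 1. → (18, 1)
add P: (18, 1) + (12, 34). λ = (34 - 1)/(12 - 18) ≡ 33/35 mod 41. 35⁻¹ ≡ 34 (mod 41), so λ ≡ 15.
  x = λ² - 18 - 12 = 225 - 30 ≡ 31; y = λ·(18 - 31) - 1 ≡ 9. → (31, 9)
double: tangent at (31, 9): λ = (3·31² + 5)/(2·9) ≡ 18/18. 18⁻¹ ≡ 16 (mod 41), so λ ≡ 18·16 ≡ 1.
  x = λ² - 31 - 31 = 1 - 62 ≡ 21; y = λ·(31 - 21) - 9 ≡ 1. → (21, 1)
add P: (21, 1) + (12, 34). λ = (34 - 1)/(12 - 21) ≡ 33/32 mod 41. 32⁻¹ ≡ 9 (mod 41), so λ ≡ 10.
  x = λ² - 21 - 12 = 100 - 33 ≡ 26; y = λ·(21 - 26) - 1 ≡ 31. → (26, 31)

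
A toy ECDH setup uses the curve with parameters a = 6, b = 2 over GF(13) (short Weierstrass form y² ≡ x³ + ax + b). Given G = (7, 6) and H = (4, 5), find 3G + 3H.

First 3G:
Repeated addition: build up to 3G.
2G: tangent at (7, 6): λ = (3·7² + 6)/(2·6) ≡ 10/12. 12⁻¹ ≡ 12 (mod 13), so λ ≡ 10·12 ≡ 3.
  x = λ² - 7 - 7 = 9 - 14 ≡ 8; y = λ·(7 - 8) - 6 ≡ 4. → (8, 4)
3G: (8, 4) + (7, 6). λ = (6 - 4)/(7 - 8) ≡ 2/12 mod 13. 12⁻¹ ≡ 12 (mod 13), so λ ≡ 11.
  x = λ² - 8 - 7 = 121 - 15 ≡ 2; y = λ·(8 - 2) - 4 ≡ 10. → (2, 10)
3G = (2, 10).
Next 3H:
Repeated addition: build up to 3H.
2H: tangent at (4, 5): λ = (3·4² + 6)/(2·5) ≡ 2/10. 10⁻¹ ≡ 4 (mod 13) since 10·4 = 40 ≡ 1, so λ ≡ 2·4 ≡ 8.
  x = λ² - 4 - 4 = 64 - 8 ≡ 4; y = λ·(4 - 4) - 5 ≡ 8. → (4, 8)
3H: (4, 8) + (4, 5): same x and y₁ ≡ -y₂, so the sum is ∞.
3H = ∞.
Finally 3G + 3H:
(2, 10) + ∞ = (2, 10) (identity).

(2, 10)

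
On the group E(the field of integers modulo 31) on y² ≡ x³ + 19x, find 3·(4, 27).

(1, 19)

Write Q = (4, 27).
Repeated addition: build up to 3Q.
2Q: tangent at (4, 27): λ = (3·4² + 19)/(2·27) ≡ 5/23. 23⁻¹ ≡ 27 (mod 31), so λ ≡ 5·27 ≡ 11.
  x = λ² - 4 - 4 = 121 - 8 ≡ 20; y = λ·(4 - 20) - 27 ≡ 14. → (20, 14)
3Q: (20, 14) + (4, 27). λ = (27 - 14)/(4 - 20) ≡ 13/15 mod 31. 15⁻¹ ≡ 29 (mod 31), so λ ≡ 5.
  x = λ² - 20 - 4 = 25 - 24 ≡ 1; y = λ·(20 - 1) - 14 ≡ 19. → (1, 19)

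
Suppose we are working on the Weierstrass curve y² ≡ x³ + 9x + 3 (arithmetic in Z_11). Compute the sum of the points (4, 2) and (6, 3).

(4, 2) + (6, 3). λ = (3 - 2)/(6 - 4) ≡ 1/2 mod 11. 2⁻¹ ≡ 6 (mod 11), so λ ≡ 6.
  x = λ² - 4 - 6 = 36 - 10 ≡ 4; y = λ·(4 - 4) - 2 ≡ 9. → (4, 9)

(4, 9)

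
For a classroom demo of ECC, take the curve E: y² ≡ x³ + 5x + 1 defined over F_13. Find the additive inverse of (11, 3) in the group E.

(11, 10)

-(11, 3) = (11, -3 mod 13) = (11, 10).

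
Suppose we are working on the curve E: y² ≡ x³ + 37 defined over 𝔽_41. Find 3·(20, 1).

Write G = (20, 1).
Repeated addition: build up to 3G.
2G: tangent at (20, 1): λ = (3·20² + 0)/(2·1) ≡ 11/2. 2⁻¹ ≡ 21 (mod 41), so λ ≡ 11·21 ≡ 26.
  x = λ² - 20 - 20 = 676 - 40 ≡ 21; y = λ·(20 - 21) - 1 ≡ 14. → (21, 14)
3G: (21, 14) + (20, 1). λ = (1 - 14)/(20 - 21) ≡ 28/40 mod 41. 40⁻¹ ≡ 40 (mod 41), so λ ≡ 13.
  x = λ² - 21 - 20 = 169 - 41 ≡ 5; y = λ·(21 - 5) - 14 ≡ 30. → (5, 30)

(5, 30)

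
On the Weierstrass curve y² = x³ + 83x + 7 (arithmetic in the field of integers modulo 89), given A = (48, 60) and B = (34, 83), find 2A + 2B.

First 2A:
Repeated addition: build up to 2A.
2A: tangent at (48, 60): λ = (3·48² + 83)/(2·60) ≡ 53/31. 31⁻¹ ≡ 23 (mod 89), so λ ≡ 53·23 ≡ 62.
  x = λ² - 48 - 48 = 3844 - 96 ≡ 10; y = λ·(48 - 10) - 60 ≡ 71. → (10, 71)
2A = (10, 71).
Next 2B:
Repeated addition: build up to 2B.
2B: tangent at (34, 83): λ = (3·34² + 83)/(2·83) ≡ 80/77. 77⁻¹ ≡ 37 (mod 89), so λ ≡ 80·37 ≡ 23.
  x = λ² - 34 - 34 = 529 - 68 ≡ 16; y = λ·(34 - 16) - 83 ≡ 64. → (16, 64)
2B = (16, 64).
Finally 2A + 2B:
(10, 71) + (16, 64). λ = (64 - 71)/(16 - 10) ≡ 82/6 mod 89. 6⁻¹ ≡ 15 (mod 89), so λ ≡ 73.
  x = λ² - 10 - 16 = 5329 - 26 ≡ 52; y = λ·(10 - 52) - 71 ≡ 67. → (52, 67)

(52, 67)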